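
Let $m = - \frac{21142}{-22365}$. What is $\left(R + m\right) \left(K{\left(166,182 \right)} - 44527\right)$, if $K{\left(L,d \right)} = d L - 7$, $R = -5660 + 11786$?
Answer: $- \frac{93453868024}{1065} \approx -8.775 \cdot 10^{7}$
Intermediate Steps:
$R = 6126$
$K{\left(L,d \right)} = -7 + L d$ ($K{\left(L,d \right)} = L d - 7 = -7 + L d$)
$m = \frac{21142}{22365}$ ($m = \left(-21142\right) \left(- \frac{1}{22365}\right) = \frac{21142}{22365} \approx 0.94532$)
$\left(R + m\right) \left(K{\left(166,182 \right)} - 44527\right) = \left(6126 + \frac{21142}{22365}\right) \left(\left(-7 + 166 \cdot 182\right) - 44527\right) = \frac{137029132 \left(\left(-7 + 30212\right) - 44527\right)}{22365} = \frac{137029132 \left(30205 - 44527\right)}{22365} = \frac{137029132}{22365} \left(-14322\right) = - \frac{93453868024}{1065}$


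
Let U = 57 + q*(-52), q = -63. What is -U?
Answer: -3333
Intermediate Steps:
U = 3333 (U = 57 - 63*(-52) = 57 + 3276 = 3333)
-U = -1*3333 = -3333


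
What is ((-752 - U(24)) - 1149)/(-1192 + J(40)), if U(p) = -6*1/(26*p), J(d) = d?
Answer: 21967/13312 ≈ 1.6502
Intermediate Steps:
U(p) = -3/(13*p)
((-752 - U(24)) - 1149)/(-1192 + J(40)) = ((-752 - (-3)/(13*24)) - 1149)/(-1192 + 40) = ((-752 - (-3)/(13*24)) - 1149)/(-1152) = ((-752 - 1*(-1/104)) - 1149)*(-1/1152) = ((-752 + 1/104) - 1149)*(-1/1152) = (-78207/104 - 1149)*(-1/1152) = -197703/104*(-1/1152) = 21967/13312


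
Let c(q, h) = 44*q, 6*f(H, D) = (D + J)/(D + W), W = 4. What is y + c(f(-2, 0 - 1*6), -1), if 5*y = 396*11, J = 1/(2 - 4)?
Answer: 26851/30 ≈ 895.03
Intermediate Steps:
J = -½ (J = 1/(-2) = -½ ≈ -0.50000)
f(H, D) = (-½ + D)/(6*(4 + D)) (f(H, D) = ((D - ½)/(D + 4))/6 = ((-½ + D)/(4 + D))/6 = (-½ + D)/(6*(4 + D)))
y = 4356/5 (y = (396*11)/5 = (⅕)*4356 = 4356/5 ≈ 871.20)
y + c(f(-2, 0 - 1*6), -1) = 4356/5 + 44*((-1 + 2*(0 - 1*6))/(12*(4 + (0 - 1*6)))) = 4356/5 + 44*((-1 + 2*(0 - 6))/(12*(4 + (0 - 6)))) = 4356/5 + 44*((-1 + 2*(-6))/(12*(4 - 6))) = 4356/5 + 44*((1/12)*(-1 - 12)/(-2)) = 4356/5 + 44*((1/12)*(-½)*(-13)) = 4356/5 + 44*(13/24) = 4356/5 + 143/6 = 26851/30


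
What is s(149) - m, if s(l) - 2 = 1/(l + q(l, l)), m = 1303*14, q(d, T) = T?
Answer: -5435519/298 ≈ -18240.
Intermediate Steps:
m = 18242
s(l) = 2 + 1/(2*l) (s(l) = 2 + 1/(l + l) = 2 + 1/(2*l))
s(149) - m = (2 + (1/2)/149) - 1*18242 = (2 + (1/2)*(1/149)) - 18242 = (2 + 1/298) - 18242 = 597/298 - 18242 = -5435519/298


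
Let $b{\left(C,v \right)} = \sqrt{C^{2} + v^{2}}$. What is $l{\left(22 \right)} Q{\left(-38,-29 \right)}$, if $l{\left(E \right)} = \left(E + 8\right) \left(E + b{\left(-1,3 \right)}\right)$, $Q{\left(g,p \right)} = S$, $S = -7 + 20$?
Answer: $8580 + 390 \sqrt{10} \approx 9813.3$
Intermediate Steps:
$S = 13$
$Q{\left(g,p \right)} = 13$
$l{\left(E \right)} = \left(8 + E\right) \left(E + \sqrt{10}\right)$ ($l{\left(E \right)} = \left(E + 8\right) \left(E + \sqrt{\left(-1\right)^{2} + 3^{2}}\right) = \left(8 + E\right) \left(E + \sqrt{1 + 9}\right) = \left(8 + E\right) \left(E + \sqrt{10}\right)$)
$l{\left(22 \right)} Q{\left(-38,-29 \right)} = \left(22^{2} + 8 \cdot 22 + 8 \sqrt{10} + 22 \sqrt{10}\right) 13 = \left(484 + 176 + 8 \sqrt{10} + 22 \sqrt{10}\right) 13 = \left(660 + 30 \sqrt{10}\right) 13 = 8580 + 390 \sqrt{10}$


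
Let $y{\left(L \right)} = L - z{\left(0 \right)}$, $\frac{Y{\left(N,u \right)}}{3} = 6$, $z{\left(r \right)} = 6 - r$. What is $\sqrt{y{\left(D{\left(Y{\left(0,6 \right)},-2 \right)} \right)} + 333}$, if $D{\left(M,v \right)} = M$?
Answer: $\sqrt{345} \approx 18.574$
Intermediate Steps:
$Y{\left(N,u \right)} = 18$ ($Y{\left(N,u \right)} = 3 \cdot 6 = 18$)
$y{\left(L \right)} = -6 + L$ ($y{\left(L \right)} = L - \left(6 - 0\right) = L - \left(6 + 0\right) = L - 6 = -6 + L$)
$\sqrt{y{\left(D{\left(Y{\left(0,6 \right)},-2 \right)} \right)} + 333} = \sqrt{\left(-6 + 18\right) + 333} = \sqrt{12 + 333} = \sqrt{345}$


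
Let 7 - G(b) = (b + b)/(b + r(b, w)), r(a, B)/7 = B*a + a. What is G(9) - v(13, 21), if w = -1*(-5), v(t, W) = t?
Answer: -260/43 ≈ -6.0465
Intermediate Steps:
w = 5
r(a, B) = 7*a + 7*B*a (r(a, B) = 7*(B*a + a) = 7*(a + B*a) = 7*a + 7*B*a)
G(b) = 299/43 (G(b) = 7 - (b + b)/(b + 7*b*(1 + 5)) = 7 - 2*b/(b + 7*b*6) = 7 - 2*b/(b + 42*b) = 7 - 2*b/(43*b) = 7 - 2*b*1/(43*b) = 7 - 1*2/43 = 7 - 2/43 = 299/43)
G(9) - v(13, 21) = 299/43 - 1*13 = 299/43 - 13 = -260/43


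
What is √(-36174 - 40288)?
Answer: I*√76462 ≈ 276.52*I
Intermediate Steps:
√(-36174 - 40288) = √(-76462) = I*√76462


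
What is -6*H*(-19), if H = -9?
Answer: -1026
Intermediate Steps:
-6*H*(-19) = -6*(-9)*(-19) = 54*(-19) = -1026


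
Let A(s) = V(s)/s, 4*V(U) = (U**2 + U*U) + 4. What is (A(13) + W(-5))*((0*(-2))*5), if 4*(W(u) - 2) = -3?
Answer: 0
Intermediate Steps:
V(U) = 1 + U**2/2 (V(U) = ((U**2 + U*U) + 4)/4 = ((U**2 + U**2) + 4)/4 = (2*U**2 + 4)/4 = (4 + 2*U**2)/4 = 1 + U**2/2)
A(s) = (1 + s**2/2)/s
W(u) = 5/4 (W(u) = 2 + (1/4)*(-3) = 2 - 3/4 = 5/4)
(A(13) + W(-5))*((0*(-2))*5) = ((1/13 + (1/2)*13) + 5/4)*((0*(-2))*5) = ((1/13 + 13/2) + 5/4)*(0*5) = (171/26 + 5/4)*0 = (407/52)*0 = 0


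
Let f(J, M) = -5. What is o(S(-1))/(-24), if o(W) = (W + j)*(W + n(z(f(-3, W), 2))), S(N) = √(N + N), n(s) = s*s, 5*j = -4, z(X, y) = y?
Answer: 13/60 - 2*I*√2/15 ≈ 0.21667 - 0.18856*I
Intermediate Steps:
j = -⅘ (j = (⅕)*(-4) = -⅘ ≈ -0.80000)
n(s) = s²
S(N) = √2*√N (S(N) = √(2*N) = √2*√N)
o(W) = (4 + W)*(-⅘ + W) (o(W) = (W - ⅘)*(W + 2²) = (-⅘ + W)*(W + 4) = (-⅘ + W)*(4 + W) = (4 + W)*(-⅘ + W))
o(S(-1))/(-24) = (-16/5 + (√2*√(-1))² + 16*(√2*√(-1))/5)/(-24) = -(-16/5 + (√2*I)² + 16*(√2*I)/5)/24 = -(-16/5 + (I*√2)² + 16*(I*√2)/5)/24 = -(-16/5 - 2 + 16*I*√2/5)/24 = -(-26/5 + 16*I*√2/5)/24 = 13/60 - 2*I*√2/15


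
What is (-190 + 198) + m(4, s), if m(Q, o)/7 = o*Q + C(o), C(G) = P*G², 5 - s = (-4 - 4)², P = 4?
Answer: 95824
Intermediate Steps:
s = -59 (s = 5 - (-4 - 4)² = 5 - 1*(-8)² = 5 - 1*64 = 5 - 64 = -59)
C(G) = 4*G²
m(Q, o) = 28*o² + 7*Q*o (m(Q, o) = 7*(o*Q + 4*o²) = 7*(Q*o + 4*o²) = 7*(4*o² + Q*o) = 28*o² + 7*Q*o)
(-190 + 198) + m(4, s) = (-190 + 198) + 7*(-59)*(4 + 4*(-59)) = 8 + 7*(-59)*(4 - 236) = 8 + 7*(-59)*(-232) = 8 + 95816 = 95824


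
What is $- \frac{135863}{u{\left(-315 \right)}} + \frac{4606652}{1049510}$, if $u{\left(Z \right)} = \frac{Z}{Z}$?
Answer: $- \frac{71292485239}{524755} \approx -1.3586 \cdot 10^{5}$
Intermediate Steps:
$u{\left(Z \right)} = 1$
$- \frac{135863}{u{\left(-315 \right)}} + \frac{4606652}{1049510} = - \frac{135863}{1} + \frac{4606652}{1049510} = \left(-135863\right) 1 + 4606652 \cdot \frac{1}{1049510} = -135863 + \frac{2303326}{524755} = - \frac{71292485239}{524755}$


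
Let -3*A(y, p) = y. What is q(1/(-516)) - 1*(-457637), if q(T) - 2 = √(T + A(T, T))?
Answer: 457639 + I*√86/258 ≈ 4.5764e+5 + 0.035944*I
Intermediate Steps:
A(y, p) = -y/3
q(T) = 2 + √6*√T/3 (q(T) = 2 + √(T - T/3) = 2 + √(2*T/3) = 2 + √6*√T/3)
q(1/(-516)) - 1*(-457637) = (2 + √6*√(1/(-516))/3) - 1*(-457637) = (2 + √6*√(-1/516)/3) + 457637 = (2 + √6*(I*√129/258)/3) + 457637 = (2 + I*√86/258) + 457637 = 457639 + I*√86/258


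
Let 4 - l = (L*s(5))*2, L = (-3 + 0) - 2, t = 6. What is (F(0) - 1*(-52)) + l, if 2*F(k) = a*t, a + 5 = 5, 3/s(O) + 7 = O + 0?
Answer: 41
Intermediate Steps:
s(O) = 3/(-7 + O) (s(O) = 3/(-7 + (O + 0)) = 3/(-7 + O))
a = 0 (a = -5 + 5 = 0)
F(k) = 0 (F(k) = (0*6)/2 = (½)*0 = 0)
L = -5 (L = -3 - 2 = -5)
l = -11 (l = 4 - (-15/(-7 + 5))*2 = 4 - (-15/(-2))*2 = 4 - (-15*(-1)/2)*2 = 4 - (-5*(-3/2))*2 = 4 - 15*2/2 = 4 - 1*15 = 4 - 15 = -11)
(F(0) - 1*(-52)) + l = (0 - 1*(-52)) - 11 = (0 + 52) - 11 = 52 - 11 = 41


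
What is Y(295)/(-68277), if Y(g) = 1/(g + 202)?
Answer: -1/33933669 ≈ -2.9469e-8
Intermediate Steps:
Y(g) = 1/(202 + g)
Y(295)/(-68277) = 1/((202 + 295)*(-68277)) = -1/68277/497 = (1/497)*(-1/68277) = -1/33933669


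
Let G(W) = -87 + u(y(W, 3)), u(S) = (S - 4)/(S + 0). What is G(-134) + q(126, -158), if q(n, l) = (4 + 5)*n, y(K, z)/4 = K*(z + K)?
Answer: 18396591/17554 ≈ 1048.0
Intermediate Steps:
y(K, z) = 4*K*(K + z) (y(K, z) = 4*(K*(z + K)) = 4*(K*(K + z)) = 4*K*(K + z))
u(S) = (-4 + S)/S
q(n, l) = 9*n
G(W) = -87 + (-4 + 4*W*(3 + W))/(4*W*(3 + W)) (G(W) = -87 + (-4 + 4*W*(W + 3))/((4*W*(W + 3))) = -87 + (-4 + 4*W*(3 + W))/((4*W*(3 + W))) = -87 + (1/(4*W*(3 + W)))*(-4 + 4*W*(3 + W)) = -87 + (-4 + 4*W*(3 + W))/(4*W*(3 + W)))
G(-134) + q(126, -158) = (-1 - 86*(-134)*(3 - 134))/((-134)*(3 - 134)) + 9*126 = -1/134*(-1 - 86*(-134)*(-131))/(-131) + 1134 = -1/134*(-1/131)*(-1 - 1509644) + 1134 = -1/134*(-1/131)*(-1509645) + 1134 = -1509645/17554 + 1134 = 18396591/17554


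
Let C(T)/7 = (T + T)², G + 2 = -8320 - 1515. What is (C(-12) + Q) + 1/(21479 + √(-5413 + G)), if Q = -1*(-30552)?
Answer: 15955767327023/461362691 - 5*I*√610/461362691 ≈ 34584.0 - 2.6767e-7*I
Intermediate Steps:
G = -9837 (G = -2 + (-8320 - 1515) = -2 - 9835 = -9837)
Q = 30552
C(T) = 28*T² (C(T) = 7*(T + T)² = 7*(2*T)² = 7*(4*T²) = 28*T²)
(C(-12) + Q) + 1/(21479 + √(-5413 + G)) = (28*(-12)² + 30552) + 1/(21479 + √(-5413 - 9837)) = (28*144 + 30552) + 1/(21479 + √(-15250)) = (4032 + 30552) + 1/(21479 + 5*I*√610) = 34584 + 1/(21479 + 5*I*√610)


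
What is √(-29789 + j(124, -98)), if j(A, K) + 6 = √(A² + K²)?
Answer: √(-29795 + 2*√6245) ≈ 172.15*I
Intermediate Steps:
j(A, K) = -6 + √(A² + K²)
√(-29789 + j(124, -98)) = √(-29789 + (-6 + √(124² + (-98)²))) = √(-29789 + (-6 + √(15376 + 9604))) = √(-29789 + (-6 + √24980)) = √(-29789 + (-6 + 2*√6245)) = √(-29795 + 2*√6245)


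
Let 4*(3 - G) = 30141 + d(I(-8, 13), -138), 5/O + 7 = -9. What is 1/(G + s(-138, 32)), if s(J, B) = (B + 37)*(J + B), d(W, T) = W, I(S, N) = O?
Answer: -64/950155 ≈ -6.7357e-5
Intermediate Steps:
O = -5/16 (O = 5/(-7 - 9) = 5/(-16) = 5*(-1/16) = -5/16 ≈ -0.31250)
I(S, N) = -5/16
s(J, B) = (37 + B)*(B + J)
G = -482059/64 (G = 3 - (30141 - 5/16)/4 = 3 - ¼*482251/16 = 3 - 482251/64 = -482059/64 ≈ -7532.2)
1/(G + s(-138, 32)) = 1/(-482059/64 + (32² + 37*32 + 37*(-138) + 32*(-138))) = 1/(-482059/64 + (1024 + 1184 - 5106 - 4416)) = 1/(-482059/64 - 7314) = 1/(-950155/64) = -64/950155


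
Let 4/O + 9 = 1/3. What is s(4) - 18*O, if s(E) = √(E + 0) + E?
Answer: 186/13 ≈ 14.308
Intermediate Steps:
O = -6/13 (O = 4/(-9 + 1/3) = 4/(-9 + ⅓) = 4/(-26/3) = 4*(-3/26) = -6/13 ≈ -0.46154)
s(E) = E + √E (s(E) = √E + E = E + √E)
s(4) - 18*O = (4 + √4) - 18*(-6/13) = (4 + 2) + 108/13 = 6 + 108/13 = 186/13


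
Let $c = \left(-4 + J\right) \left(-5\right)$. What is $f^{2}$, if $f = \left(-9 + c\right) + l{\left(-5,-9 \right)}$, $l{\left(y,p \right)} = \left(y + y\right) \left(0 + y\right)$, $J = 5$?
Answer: $1296$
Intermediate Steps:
$l{\left(y,p \right)} = 2 y^{2}$ ($l{\left(y,p \right)} = 2 y y = 2 y^{2}$)
$c = -5$ ($c = \left(-4 + 5\right) \left(-5\right) = 1 \left(-5\right) = -5$)
$f = 36$ ($f = \left(-9 - 5\right) + 2 \left(-5\right)^{2} = -14 + 2 \cdot 25 = -14 + 50 = 36$)
$f^{2} = 36^{2} = 1296$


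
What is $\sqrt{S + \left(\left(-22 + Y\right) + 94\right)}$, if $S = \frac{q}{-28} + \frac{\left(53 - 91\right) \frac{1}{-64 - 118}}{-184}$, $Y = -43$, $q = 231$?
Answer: $\frac{\sqrt{1454295934}}{8372} \approx 4.5551$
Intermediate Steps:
$S = - \frac{138157}{16744}$ ($S = \frac{231}{-28} + \frac{\left(53 - 91\right) \frac{1}{-64 - 118}}{-184} = 231 \left(- \frac{1}{28}\right) + - \frac{38}{-182} \left(- \frac{1}{184}\right) = - \frac{33}{4} + \left(-38\right) \left(- \frac{1}{182}\right) \left(- \frac{1}{184}\right) = - \frac{33}{4} + \frac{19}{91} \left(- \frac{1}{184}\right) = - \frac{33}{4} - \frac{19}{16744} = - \frac{138157}{16744} \approx -8.2511$)
$\sqrt{S + \left(\left(-22 + Y\right) + 94\right)} = \sqrt{- \frac{138157}{16744} + \left(\left(-22 - 43\right) + 94\right)} = \sqrt{- \frac{138157}{16744} + \left(-65 + 94\right)} = \sqrt{- \frac{138157}{16744} + 29} = \sqrt{\frac{347419}{16744}} = \frac{\sqrt{1454295934}}{8372}$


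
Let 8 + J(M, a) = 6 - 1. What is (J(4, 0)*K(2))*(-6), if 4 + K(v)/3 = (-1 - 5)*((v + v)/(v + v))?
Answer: -540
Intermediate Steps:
J(M, a) = -3 (J(M, a) = -8 + (6 - 1) = -8 + 5 = -3)
K(v) = -30 (K(v) = -12 + 3*((-1 - 5)*((v + v)/(v + v))) = -12 + 3*(-6*2*v/(2*v)) = -12 + 3*(-6*2*v*1/(2*v)) = -12 + 3*(-6*1) = -12 + 3*(-6) = -12 - 18 = -30)
(J(4, 0)*K(2))*(-6) = -3*(-30)*(-6) = 90*(-6) = -540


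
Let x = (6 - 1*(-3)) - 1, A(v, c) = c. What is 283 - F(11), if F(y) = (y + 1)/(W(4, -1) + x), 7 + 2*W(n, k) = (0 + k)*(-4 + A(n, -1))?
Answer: 1969/7 ≈ 281.29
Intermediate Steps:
W(n, k) = -7/2 - 5*k/2 (W(n, k) = -7/2 + ((0 + k)*(-4 - 1))/2 = -7/2 + (k*(-5))/2 = -7/2 + (-5*k)/2 = -7/2 - 5*k/2)
x = 8 (x = (6 + 3) - 1 = 9 - 1 = 8)
F(y) = ⅐ + y/7 (F(y) = (y + 1)/((-7/2 - 5/2*(-1)) + 8) = (1 + y)/((-7/2 + 5/2) + 8) = (1 + y)/(-1 + 8) = (1 + y)/7 = (1 + y)*(⅐) = ⅐ + y/7)
283 - F(11) = 283 - (⅐ + (⅐)*11) = 283 - (⅐ + 11/7) = 283 - 1*12/7 = 283 - 12/7 = 1969/7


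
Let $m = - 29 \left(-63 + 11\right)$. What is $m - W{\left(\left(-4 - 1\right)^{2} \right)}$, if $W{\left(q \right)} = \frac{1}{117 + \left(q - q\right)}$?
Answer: $\frac{176435}{117} \approx 1508.0$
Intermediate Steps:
$m = 1508$ ($m = \left(-29\right) \left(-52\right) = 1508$)
$W{\left(q \right)} = \frac{1}{117}$ ($W{\left(q \right)} = \frac{1}{117 + 0} = \frac{1}{117}$)
$m - W{\left(\left(-4 - 1\right)^{2} \right)} = 1508 - \frac{1}{117} = \frac{176435}{117}$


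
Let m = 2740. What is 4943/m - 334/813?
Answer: 3103499/2227620 ≈ 1.3932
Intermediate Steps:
4943/m - 334/813 = 4943/2740 - 334/813 = 3103499/2227620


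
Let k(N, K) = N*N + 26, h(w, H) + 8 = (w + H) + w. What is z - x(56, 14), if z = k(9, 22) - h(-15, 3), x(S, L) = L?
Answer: 128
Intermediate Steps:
h(w, H) = -8 + H + 2*w (h(w, H) = -8 + ((w + H) + w) = -8 + ((H + w) + w) = -8 + (H + 2*w) = -8 + H + 2*w)
k(N, K) = 26 + N² (k(N, K) = N² + 26 = 26 + N²)
z = 142 (z = (26 + 9²) - (-8 + 3 + 2*(-15)) = (26 + 81) - (-8 + 3 - 30) = 107 - 1*(-35) = 107 + 35 = 142)
z - x(56, 14) = 142 - 1*14 = 142 - 14 = 128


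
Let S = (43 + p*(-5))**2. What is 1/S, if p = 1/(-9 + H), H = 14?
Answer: 1/1764 ≈ 0.00056689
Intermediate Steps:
p = 1/5 (p = 1/(-9 + 14) = 1/5 ≈ 0.20000)
S = 1764 (S = (43 + (1/5)*(-5))**2 = (43 - 1)**2 = 42**2 = 1764)
1/S = 1/1764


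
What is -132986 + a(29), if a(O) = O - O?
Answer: -132986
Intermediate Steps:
a(O) = 0
-132986 + a(29) = -132986 + 0 = -132986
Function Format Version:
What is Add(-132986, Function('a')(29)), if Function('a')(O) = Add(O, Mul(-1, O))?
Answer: -132986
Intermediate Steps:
Function('a')(O) = 0
Add(-132986, Function('a')(29)) = Add(-132986, 0) = -132986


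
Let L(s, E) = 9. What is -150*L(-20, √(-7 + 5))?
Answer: -1350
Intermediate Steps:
-150*L(-20, √(-7 + 5)) = -150*9 = -1350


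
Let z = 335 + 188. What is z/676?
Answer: 523/676 ≈ 0.77367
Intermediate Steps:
z = 523
z/676 = 523/676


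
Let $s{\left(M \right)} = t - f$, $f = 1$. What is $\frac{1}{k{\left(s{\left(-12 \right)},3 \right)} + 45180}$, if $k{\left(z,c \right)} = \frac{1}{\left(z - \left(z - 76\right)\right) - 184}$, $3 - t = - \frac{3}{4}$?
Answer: $\frac{108}{4879439} \approx 2.2134 \cdot 10^{-5}$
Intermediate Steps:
$t = \frac{15}{4}$ ($t = 3 - - \frac{3}{4} = 3 + \frac{3}{4} = \frac{15}{4} \approx 3.75$)
$s{\left(M \right)} = \frac{11}{4}$ ($s{\left(M \right)} = \frac{15}{4} - 1 = \frac{11}{4}$)
$k{\left(z,c \right)} = - \frac{1}{108}$ ($k{\left(z,c \right)} = \frac{1}{\left(z - \left(z - 76\right)\right) - 184} = \frac{1}{\left(z - \left(-76 + z\right)\right) - 184} = \frac{1}{76 - 184} = \frac{1}{-108} = - \frac{1}{108}$)
$\frac{1}{k{\left(s{\left(-12 \right)},3 \right)} + 45180} = \frac{1}{- \frac{1}{108} + 45180} = \frac{1}{\frac{4879439}{108}} = \frac{108}{4879439}$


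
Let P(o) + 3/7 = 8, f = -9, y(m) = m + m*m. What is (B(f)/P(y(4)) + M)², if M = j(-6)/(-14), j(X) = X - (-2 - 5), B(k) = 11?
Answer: 1050625/550564 ≈ 1.9083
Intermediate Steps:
y(m) = m + m²
P(o) = 53/7 (P(o) = -3/7 + 8 = 53/7)
j(X) = 7 + X (j(X) = X - 1*(-7) = X + 7 = 7 + X)
M = -1/14 (M = (7 - 6)/(-14) = 1*(-1/14) = -1/14 ≈ -0.071429)
(B(f)/P(y(4)) + M)² = (11/(53/7) - 1/14)² = (11*(7/53) - 1/14)² = (77/53 - 1/14)² = (1025/742)² = 1050625/550564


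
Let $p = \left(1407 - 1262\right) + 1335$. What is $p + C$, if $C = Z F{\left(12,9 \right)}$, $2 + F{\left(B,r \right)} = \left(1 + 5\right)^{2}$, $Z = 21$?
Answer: $2194$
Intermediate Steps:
$F{\left(B,r \right)} = 34$ ($F{\left(B,r \right)} = -2 + \left(1 + 5\right)^{2} = -2 + 6^{2} = -2 + 36 = 34$)
$p = 1480$ ($p = 145 + 1335 = 1480$)
$C = 714$ ($C = 21 \cdot 34 = 714$)
$p + C = 1480 + 714 = 2194$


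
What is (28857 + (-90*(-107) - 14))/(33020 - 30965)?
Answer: 38473/2055 ≈ 18.722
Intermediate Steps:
(28857 + (-90*(-107) - 14))/(33020 - 30965) = (28857 + (9630 - 14))/2055 = (28857 + 9616)*(1/2055) = 38473*(1/2055) = 38473/2055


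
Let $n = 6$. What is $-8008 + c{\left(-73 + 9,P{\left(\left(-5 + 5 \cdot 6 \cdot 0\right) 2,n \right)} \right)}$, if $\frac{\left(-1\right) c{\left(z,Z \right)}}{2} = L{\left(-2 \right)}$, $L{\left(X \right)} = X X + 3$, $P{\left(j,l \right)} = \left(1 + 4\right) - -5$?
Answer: $-8022$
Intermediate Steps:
$P{\left(j,l \right)} = 10$ ($P{\left(j,l \right)} = 5 + 5 = 10$)
$L{\left(X \right)} = 3 + X^{2}$ ($L{\left(X \right)} = X^{2} + 3 = 3 + X^{2}$)
$c{\left(z,Z \right)} = -14$ ($c{\left(z,Z \right)} = - 2 \left(3 + \left(-2\right)^{2}\right) = - 2 \left(3 + 4\right) = \left(-2\right) 7 = -14$)
$-8008 + c{\left(-73 + 9,P{\left(\left(-5 + 5 \cdot 6 \cdot 0\right) 2,n \right)} \right)} = -8008 - 14 = -8022$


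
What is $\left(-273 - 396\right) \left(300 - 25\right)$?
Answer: $-183975$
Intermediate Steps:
$\left(-273 - 396\right) \left(300 - 25\right) = \left(-669\right) 275 = -183975$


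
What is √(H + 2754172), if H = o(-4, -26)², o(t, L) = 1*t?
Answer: 2*√688547 ≈ 1659.6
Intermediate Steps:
o(t, L) = t
H = 16 (H = (-4)² = 16)
√(H + 2754172) = √(16 + 2754172) = √2754188 = 2*√688547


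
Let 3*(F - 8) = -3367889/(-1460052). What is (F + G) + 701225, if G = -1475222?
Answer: -3390189194395/4380156 ≈ -7.7399e+5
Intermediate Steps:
F = 38409137/4380156 (F = 8 + (-3367889/(-1460052))/3 = 8 + (-3367889*(-1/1460052))/3 = 8 + (⅓)*(3367889/1460052) = 8 + 3367889/4380156 = 38409137/4380156 ≈ 8.7689)
(F + G) + 701225 = (38409137/4380156 - 1475222) + 701225 = -6461664085495/4380156 + 701225 = -3390189194395/4380156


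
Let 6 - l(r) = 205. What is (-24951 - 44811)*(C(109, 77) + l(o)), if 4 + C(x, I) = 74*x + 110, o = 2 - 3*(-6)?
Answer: -556212426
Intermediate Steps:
o = 20 (o = 2 + 18 = 20)
l(r) = -199 (l(r) = 6 - 1*205 = 6 - 205 = -199)
C(x, I) = 106 + 74*x (C(x, I) = -4 + (74*x + 110) = -4 + (110 + 74*x) = 106 + 74*x)
(-24951 - 44811)*(C(109, 77) + l(o)) = (-24951 - 44811)*((106 + 74*109) - 199) = -69762*((106 + 8066) - 199) = -69762*(8172 - 199) = -69762*7973 = -556212426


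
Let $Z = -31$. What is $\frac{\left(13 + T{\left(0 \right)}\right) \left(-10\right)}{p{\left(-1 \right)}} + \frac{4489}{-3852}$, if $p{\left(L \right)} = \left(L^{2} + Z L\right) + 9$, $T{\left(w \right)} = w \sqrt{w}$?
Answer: $- \frac{684809}{157932} \approx -4.3361$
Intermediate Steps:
$T{\left(w \right)} = w^{\frac{3}{2}}$
$p{\left(L \right)} = 9 + L^{2} - 31 L$ ($p{\left(L \right)} = \left(L^{2} - 31 L\right) + 9 = 9 + L^{2} - 31 L$)
$\frac{\left(13 + T{\left(0 \right)}\right) \left(-10\right)}{p{\left(-1 \right)}} + \frac{4489}{-3852} = \frac{\left(13 + 0^{\frac{3}{2}}\right) \left(-10\right)}{9 + \left(-1\right)^{2} - -31} + \frac{4489}{-3852} = \frac{\left(13 + 0\right) \left(-10\right)}{9 + 1 + 31} + 4489 \left(- \frac{1}{3852}\right) = \frac{13 \left(-10\right)}{41} - \frac{4489}{3852} = \left(-130\right) \frac{1}{41} - \frac{4489}{3852} = - \frac{130}{41} - \frac{4489}{3852} = - \frac{684809}{157932}$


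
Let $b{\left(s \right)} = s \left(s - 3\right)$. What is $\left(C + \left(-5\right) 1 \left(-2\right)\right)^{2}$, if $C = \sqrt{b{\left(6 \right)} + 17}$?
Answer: $\left(10 + \sqrt{35}\right)^{2} \approx 253.32$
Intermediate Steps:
$b{\left(s \right)} = s \left(-3 + s\right)$
$C = \sqrt{35}$ ($C = \sqrt{6 \left(-3 + 6\right) + 17} = \sqrt{6 \cdot 3 + 17} = \sqrt{18 + 17} = \sqrt{35} \approx 5.9161$)
$\left(C + \left(-5\right) 1 \left(-2\right)\right)^{2} = \left(\sqrt{35} + \left(-5\right) 1 \left(-2\right)\right)^{2} = \left(\sqrt{35} - -10\right)^{2} = \left(\sqrt{35} + 10\right)^{2} = \left(10 + \sqrt{35}\right)^{2}$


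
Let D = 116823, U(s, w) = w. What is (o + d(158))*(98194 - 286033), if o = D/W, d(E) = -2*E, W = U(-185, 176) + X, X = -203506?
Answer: 12091027938417/203330 ≈ 5.9465e+7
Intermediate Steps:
W = -203330 (W = 176 - 203506 = -203330)
o = -116823/203330 (o = 116823/(-203330) = 116823*(-1/203330) = -116823/203330 ≈ -0.57455)
(o + d(158))*(98194 - 286033) = (-116823/203330 - 2*158)*(98194 - 286033) = (-116823/203330 - 316)*(-187839) = -64369103/203330*(-187839) = 12091027938417/203330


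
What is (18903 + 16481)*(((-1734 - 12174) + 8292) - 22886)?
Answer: -1008514768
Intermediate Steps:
(18903 + 16481)*(((-1734 - 12174) + 8292) - 22886) = 35384*((-13908 + 8292) - 22886) = 35384*(-5616 - 22886) = 35384*(-28502) = -1008514768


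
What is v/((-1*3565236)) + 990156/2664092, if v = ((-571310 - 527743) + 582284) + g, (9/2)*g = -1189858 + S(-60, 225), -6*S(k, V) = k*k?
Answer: 12626179762087/21370762587852 ≈ 0.59082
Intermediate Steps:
S(k, V) = -k**2/6 (S(k, V) = -k*k/6 = -k**2/6)
g = -2380916/9 (g = 2*(-1189858 - 1/6*(-60)**2)/9 = 2*(-1189858 - 1/6*3600)/9 = 2*(-1189858 - 600)/9 = (2/9)*(-1190458) = -2380916/9 ≈ -2.6455e+5)
v = -7031837/9 (v = ((-571310 - 527743) + 582284) - 2380916/9 = (-1099053 + 582284) - 2380916/9 = -516769 - 2380916/9 = -7031837/9 ≈ -7.8132e+5)
v/((-1*3565236)) + 990156/2664092 = -7031837/(9*((-1*3565236))) + 990156/2664092 = -7031837/9/(-3565236) + 990156*(1/2664092) = -7031837/9*(-1/3565236) + 247539/666023 = 7031837/32087124 + 247539/666023 = 12626179762087/21370762587852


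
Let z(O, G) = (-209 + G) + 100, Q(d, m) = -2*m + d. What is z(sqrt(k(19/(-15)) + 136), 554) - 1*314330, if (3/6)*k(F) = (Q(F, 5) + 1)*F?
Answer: -313885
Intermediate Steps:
Q(d, m) = d - 2*m
k(F) = 2*F*(-9 + F) (k(F) = 2*(((F - 2*5) + 1)*F) = 2*(((F - 10) + 1)*F) = 2*(((-10 + F) + 1)*F) = 2*((-9 + F)*F) = 2*(F*(-9 + F)) = 2*F*(-9 + F))
z(O, G) = -109 + G
z(sqrt(k(19/(-15)) + 136), 554) - 1*314330 = (-109 + 554) - 1*314330 = 445 - 314330 = -313885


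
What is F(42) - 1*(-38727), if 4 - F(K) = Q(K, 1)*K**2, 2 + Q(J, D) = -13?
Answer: 65191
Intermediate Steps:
Q(J, D) = -15 (Q(J, D) = -2 - 13 = -15)
F(K) = 4 + 15*K**2 (F(K) = 4 - (-15)*K**2 = 4 + 15*K**2)
F(42) - 1*(-38727) = (4 + 15*42**2) - 1*(-38727) = (4 + 15*1764) + 38727 = (4 + 26460) + 38727 = 26464 + 38727 = 65191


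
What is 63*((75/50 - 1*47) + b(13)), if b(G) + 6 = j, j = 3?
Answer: -6111/2 ≈ -3055.5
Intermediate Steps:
b(G) = -3 (b(G) = -6 + 3 = -3)
63*((75/50 - 1*47) + b(13)) = 63*((75/50 - 1*47) - 3) = 63*((75*(1/50) - 47) - 3) = 63*((3/2 - 47) - 3) = 63*(-91/2 - 3) = 63*(-97/2) = -6111/2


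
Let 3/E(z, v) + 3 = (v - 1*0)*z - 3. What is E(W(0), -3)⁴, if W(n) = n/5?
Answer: 1/16 ≈ 0.062500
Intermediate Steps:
W(n) = n/5 (W(n) = n*(⅕) = n/5)
E(z, v) = 3/(-6 + v*z) (E(z, v) = 3/(-3 + ((v - 1*0)*z - 3)) = 3/(-3 + ((v + 0)*z - 3)) = 3/(-3 + (v*z - 3)) = 3/(-3 + (-3 + v*z)) = 3/(-6 + v*z))
E(W(0), -3)⁴ = (3/(-6 - 3*0/5))⁴ = (3/(-6 - 3*0))⁴ = (3/(-6 + 0))⁴ = (3/(-6))⁴ = (3*(-⅙))⁴ = (-½)⁴ = 1/16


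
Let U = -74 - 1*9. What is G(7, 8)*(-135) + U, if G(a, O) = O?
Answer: -1163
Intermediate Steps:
U = -83 (U = -74 - 9 = -83)
G(7, 8)*(-135) + U = 8*(-135) - 83 = -1080 - 83 = -1163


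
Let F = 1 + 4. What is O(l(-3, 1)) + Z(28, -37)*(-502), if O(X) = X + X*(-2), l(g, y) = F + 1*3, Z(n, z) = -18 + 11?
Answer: 3506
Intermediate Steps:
F = 5
Z(n, z) = -7
l(g, y) = 8 (l(g, y) = 5 + 1*3 = 5 + 3 = 8)
O(X) = -X (O(X) = X - 2*X = -X)
O(l(-3, 1)) + Z(28, -37)*(-502) = -1*8 - 7*(-502) = -8 + 3514 = 3506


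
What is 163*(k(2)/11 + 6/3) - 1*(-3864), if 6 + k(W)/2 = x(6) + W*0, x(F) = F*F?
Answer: 55870/11 ≈ 5079.1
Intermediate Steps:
x(F) = F**2
k(W) = 60 (k(W) = -12 + 2*(6**2 + W*0) = -12 + 2*(36 + 0) = -12 + 2*36 = -12 + 72 = 60)
163*(k(2)/11 + 6/3) - 1*(-3864) = 163*(60/11 + 6/3) - 1*(-3864) = 163*(60*(1/11) + 6*(1/3)) + 3864 = 163*(60/11 + 2) + 3864 = 163*(82/11) + 3864 = 13366/11 + 3864 = 55870/11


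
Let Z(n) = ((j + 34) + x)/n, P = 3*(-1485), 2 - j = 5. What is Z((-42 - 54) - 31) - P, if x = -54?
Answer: 565808/127 ≈ 4455.2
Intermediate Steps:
j = -3 (j = 2 - 1*5 = 2 - 5 = -3)
P = -4455
Z(n) = -23/n (Z(n) = ((-3 + 34) - 54)/n = (31 - 54)/n = -23/n)
Z((-42 - 54) - 31) - P = -23/((-42 - 54) - 31) - 1*(-4455) = -23/(-96 - 31) + 4455 = -23/(-127) + 4455 = -23*(-1/127) + 4455 = 23/127 + 4455 = 565808/127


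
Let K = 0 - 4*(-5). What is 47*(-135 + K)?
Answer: -5405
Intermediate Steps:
K = 20 (K = 0 + 20 = 20)
47*(-135 + K) = 47*(-135 + 20) = 47*(-115) = -5405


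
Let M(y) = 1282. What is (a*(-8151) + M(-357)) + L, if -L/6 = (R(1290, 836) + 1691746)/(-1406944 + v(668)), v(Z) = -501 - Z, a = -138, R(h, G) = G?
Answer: 176190485228/156457 ≈ 1.1261e+6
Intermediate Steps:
L = 1128388/156457 (L = -6*(836 + 1691746)/(-1406944 + (-501 - 1*668)) = -10155492/(-1406944 + (-501 - 668)) = -10155492/(-1406944 - 1169) = -10155492/(-1408113) = -10155492*(-1)/1408113 = -6*(-564194/469371) = 1128388/156457 ≈ 7.2121)
(a*(-8151) + M(-357)) + L = (-138*(-8151) + 1282) + 1128388/156457 = (1124838 + 1282) + 1128388/156457 = 1126120 + 1128388/156457 = 176190485228/156457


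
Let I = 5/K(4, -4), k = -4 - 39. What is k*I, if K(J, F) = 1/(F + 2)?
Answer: 430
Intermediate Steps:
k = -43
K(J, F) = 1/(2 + F)
I = -10 (I = 5/1/(2 - 4) = 5/1/(-2) = 5/(-1/2) = -2*5 = -10)
k*I = -43*(-10) = 430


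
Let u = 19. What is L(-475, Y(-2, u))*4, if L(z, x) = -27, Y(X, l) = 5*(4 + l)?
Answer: -108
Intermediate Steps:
Y(X, l) = 20 + 5*l
L(-475, Y(-2, u))*4 = -27*4 = -108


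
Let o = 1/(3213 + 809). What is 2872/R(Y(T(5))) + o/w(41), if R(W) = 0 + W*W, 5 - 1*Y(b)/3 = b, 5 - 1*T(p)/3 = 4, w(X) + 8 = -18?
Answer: 75082687/941148 ≈ 79.778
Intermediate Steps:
w(X) = -26 (w(X) = -8 - 18 = -26)
T(p) = 3 (T(p) = 15 - 3*4 = 15 - 12 = 3)
o = 1/4022 ≈ 0.00024863
Y(b) = 15 - 3*b
R(W) = W**2 (R(W) = 0 + W**2 = W**2)
2872/R(Y(T(5))) + o/w(41) = 2872/((15 - 3*3)**2) + (1/4022)/(-26) = 2872/((15 - 9)**2) + (1/4022)*(-1/26) = 2872/(6**2) - 1/104572 = 2872/36 - 1/104572 = 2872*(1/36) - 1/104572 = 718/9 - 1/104572 = 75082687/941148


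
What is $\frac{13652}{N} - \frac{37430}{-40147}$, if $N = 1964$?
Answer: $\frac{8178939}{1037483} \approx 7.8834$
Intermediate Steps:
$\frac{13652}{N} - \frac{37430}{-40147} = \frac{13652}{1964} - \frac{37430}{-40147} = 13652 \cdot \frac{1}{1964} - - \frac{1970}{2113} = \frac{3413}{491} + \frac{1970}{2113} = \frac{8178939}{1037483}$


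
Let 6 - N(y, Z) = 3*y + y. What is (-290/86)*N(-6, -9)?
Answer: -4350/43 ≈ -101.16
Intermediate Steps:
N(y, Z) = 6 - 4*y (N(y, Z) = 6 - (3*y + y) = 6 - 4*y)
(-290/86)*N(-6, -9) = (-290/86)*(6 - 4*(-6)) = (-290*1/86)*(6 + 24) = -145/43*30 = -4350/43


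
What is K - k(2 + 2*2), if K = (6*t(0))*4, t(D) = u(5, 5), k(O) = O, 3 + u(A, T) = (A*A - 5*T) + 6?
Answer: 66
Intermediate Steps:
u(A, T) = 3 + A² - 5*T (u(A, T) = -3 + ((A*A - 5*T) + 6) = -3 + ((A² - 5*T) + 6) = -3 + (6 + A² - 5*T) = 3 + A² - 5*T)
t(D) = 3 (t(D) = 3 + 5² - 5*5 = 3 + 25 - 25 = 3)
K = 72 (K = (6*3)*4 = 18*4 = 72)
K - k(2 + 2*2) = 72 - (2 + 2*2) = 72 - (2 + 4) = 72 - 1*6 = 72 - 6 = 66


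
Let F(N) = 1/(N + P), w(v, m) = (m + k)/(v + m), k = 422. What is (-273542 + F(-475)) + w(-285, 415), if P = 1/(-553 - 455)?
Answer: -17025983183063/62244130 ≈ -2.7354e+5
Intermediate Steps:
w(v, m) = (422 + m)/(m + v) (w(v, m) = (m + 422)/(v + m) = (422 + m)/(m + v))
P = -1/1008 (P = 1/(-1008) = -1/1008 ≈ -0.00099206)
F(N) = 1/(-1/1008 + N) (F(N) = 1/(N - 1/1008) = 1/(-1/1008 + N))
(-273542 + F(-475)) + w(-285, 415) = (-273542 + 1008/(-1 + 1008*(-475))) + (422 + 415)/(415 - 285) = (-273542 + 1008/(-1 - 478800)) + 837/130 = (-273542 + 1008/(-478801)) + (1/130)*837 = (-273542 + 1008*(-1/478801)) + 837/130 = (-273542 - 1008/478801) + 837/130 = -130972184150/478801 + 837/130 = -17025983183063/62244130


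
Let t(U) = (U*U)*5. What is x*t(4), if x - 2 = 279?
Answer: 22480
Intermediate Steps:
x = 281 (x = 2 + 279 = 281)
t(U) = 5*U**2 (t(U) = U**2*5 = 5*U**2)
x*t(4) = 281*(5*4**2) = 281*(5*16) = 281*80 = 22480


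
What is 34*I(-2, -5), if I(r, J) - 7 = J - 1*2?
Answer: 0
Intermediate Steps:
I(r, J) = 5 + J (I(r, J) = 7 + (J - 1*2) = 7 + (J - 2) = 7 + (-2 + J) = 5 + J)
34*I(-2, -5) = 34*(5 - 5) = 34*0 = 0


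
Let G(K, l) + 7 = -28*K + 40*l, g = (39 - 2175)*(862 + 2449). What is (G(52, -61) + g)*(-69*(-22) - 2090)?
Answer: 4047585828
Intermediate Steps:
g = -7072296 (g = -2136*3311 = -7072296)
G(K, l) = -7 - 28*K + 40*l (G(K, l) = -7 + (-28*K + 40*l) = -7 - 28*K + 40*l)
(G(52, -61) + g)*(-69*(-22) - 2090) = ((-7 - 28*52 + 40*(-61)) - 7072296)*(-69*(-22) - 2090) = ((-7 - 1456 - 2440) - 7072296)*(1518 - 2090) = (-3903 - 7072296)*(-572) = -7076199*(-572) = 4047585828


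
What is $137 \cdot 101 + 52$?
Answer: $13889$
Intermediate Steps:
$137 \cdot 101 + 52 = 13837 + 52 = 13889$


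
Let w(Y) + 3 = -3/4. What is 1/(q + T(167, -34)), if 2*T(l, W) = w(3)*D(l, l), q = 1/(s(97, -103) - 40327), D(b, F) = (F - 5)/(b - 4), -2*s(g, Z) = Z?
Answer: -52519252/97870769 ≈ -0.53662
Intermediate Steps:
s(g, Z) = -Z/2
w(Y) = -15/4 (w(Y) = -3 - 3/4 = -3 - 3*¼ = -3 - ¾ = -15/4)
D(b, F) = (-5 + F)/(-4 + b)
q = -2/80551 (q = 1/(-½*(-103) - 40327) = 1/(103/2 - 40327) = 1/(-80551/2) = -2/80551 ≈ -2.4829e-5)
T(l, W) = -15*(-5 + l)/(8*(-4 + l)) (T(l, W) = (-15*(-5 + l)/(4*(-4 + l)))/2 = -15*(-5 + l)/(8*(-4 + l)))
1/(q + T(167, -34)) = 1/(-2/80551 + 15*(5 - 1*167)/(8*(-4 + 167))) = 1/(-2/80551 + (15/8)*(5 - 167)/163) = 1/(-2/80551 + (15/8)*(1/163)*(-162)) = 1/(-2/80551 - 1215/652) = 1/(-97870769/52519252) = -52519252/97870769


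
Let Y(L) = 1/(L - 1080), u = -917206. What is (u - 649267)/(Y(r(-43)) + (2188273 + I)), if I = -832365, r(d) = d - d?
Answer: -1691790840/1464380639 ≈ -1.1553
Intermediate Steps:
r(d) = 0
Y(L) = 1/(-1080 + L)
(u - 649267)/(Y(r(-43)) + (2188273 + I)) = (-917206 - 649267)/(1/(-1080 + 0) + (2188273 - 832365)) = -1566473/(1/(-1080) + 1355908) = -1566473/(-1/1080 + 1355908) = -1566473/1464380639/1080 = -1566473*1080/1464380639 = -1691790840/1464380639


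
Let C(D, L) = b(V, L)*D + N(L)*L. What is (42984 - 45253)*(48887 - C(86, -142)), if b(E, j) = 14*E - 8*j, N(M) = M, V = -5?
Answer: 142840357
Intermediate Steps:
b(E, j) = -8*j + 14*E
C(D, L) = L² + D*(-70 - 8*L) (C(D, L) = (-8*L + 14*(-5))*D + L*L = (-8*L - 70)*D + L² = (-70 - 8*L)*D + L² = D*(-70 - 8*L) + L² = L² + D*(-70 - 8*L))
(42984 - 45253)*(48887 - C(86, -142)) = (42984 - 45253)*(48887 - ((-142)² - 2*86*(35 + 4*(-142)))) = -2269*(48887 - (20164 - 2*86*(35 - 568))) = -2269*(48887 - (20164 - 2*86*(-533))) = -2269*(48887 - (20164 + 91676)) = -2269*(48887 - 1*111840) = -2269*(48887 - 111840) = -2269*(-62953) = 142840357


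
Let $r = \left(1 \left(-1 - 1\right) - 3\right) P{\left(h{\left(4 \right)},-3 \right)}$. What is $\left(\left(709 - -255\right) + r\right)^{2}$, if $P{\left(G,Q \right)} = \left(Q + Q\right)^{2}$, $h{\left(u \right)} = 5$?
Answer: $614656$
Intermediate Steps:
$P{\left(G,Q \right)} = 4 Q^{2}$ ($P{\left(G,Q \right)} = \left(2 Q\right)^{2} = 4 Q^{2}$)
$r = -180$ ($r = \left(1 \left(-1 - 1\right) - 3\right) 4 \left(-3\right)^{2} = \left(1 \left(-2\right) - 3\right) 4 \cdot 9 = \left(-2 - 3\right) 36 = \left(-5\right) 36 = -180$)
$\left(\left(709 - -255\right) + r\right)^{2} = \left(\left(709 - -255\right) - 180\right)^{2} = \left(\left(709 + 255\right) - 180\right)^{2} = \left(964 - 180\right)^{2} = 784^{2} = 614656$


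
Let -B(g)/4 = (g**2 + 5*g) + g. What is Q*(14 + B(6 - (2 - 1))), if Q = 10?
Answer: -2060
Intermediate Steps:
B(g) = -24*g - 4*g**2 (B(g) = -4*((g**2 + 5*g) + g) = -4*(g**2 + 6*g) = -24*g - 4*g**2)
Q*(14 + B(6 - (2 - 1))) = 10*(14 - 4*(6 - (2 - 1))*(6 + (6 - (2 - 1)))) = 10*(14 - 4*(6 - 1*1)*(6 + (6 - 1*1))) = 10*(14 - 4*(6 - 1)*(6 + (6 - 1))) = 10*(14 - 4*5*(6 + 5)) = 10*(14 - 4*5*11) = 10*(14 - 220) = 10*(-206) = -2060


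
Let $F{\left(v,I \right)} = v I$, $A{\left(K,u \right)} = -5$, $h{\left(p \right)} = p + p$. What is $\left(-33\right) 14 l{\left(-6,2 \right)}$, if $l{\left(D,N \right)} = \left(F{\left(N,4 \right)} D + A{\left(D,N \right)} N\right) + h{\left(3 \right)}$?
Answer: $24024$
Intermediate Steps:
$h{\left(p \right)} = 2 p$
$F{\left(v,I \right)} = I v$
$l{\left(D,N \right)} = 6 - 5 N + 4 D N$ ($l{\left(D,N \right)} = \left(4 N D - 5 N\right) + 2 \cdot 3 = \left(4 D N - 5 N\right) + 6 = \left(- 5 N + 4 D N\right) + 6 = 6 - 5 N + 4 D N$)
$\left(-33\right) 14 l{\left(-6,2 \right)} = \left(-33\right) 14 \left(6 - 10 + 4 \left(-6\right) 2\right) = - 462 \left(6 - 10 - 48\right) = \left(-462\right) \left(-52\right) = 24024$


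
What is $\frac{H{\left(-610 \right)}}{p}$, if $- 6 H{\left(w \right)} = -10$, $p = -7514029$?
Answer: $- \frac{5}{22542087} \approx -2.2181 \cdot 10^{-7}$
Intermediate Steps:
$H{\left(w \right)} = \frac{5}{3}$ ($H{\left(w \right)} = \left(- \frac{1}{6}\right) \left(-10\right) = \frac{5}{3}$)
$\frac{H{\left(-610 \right)}}{p} = \frac{5}{3 \left(-7514029\right)} = \frac{5}{3} \left(- \frac{1}{7514029}\right) = - \frac{5}{22542087}$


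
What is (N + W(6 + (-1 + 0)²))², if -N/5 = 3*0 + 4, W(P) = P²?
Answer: 841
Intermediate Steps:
N = -20 (N = -5*(3*0 + 4) = -5*(0 + 4) = -5*4 = -20)
(N + W(6 + (-1 + 0)²))² = (-20 + (6 + (-1 + 0)²)²)² = (-20 + (6 + (-1)²)²)² = (-20 + (6 + 1)²)² = (-20 + 7²)² = (-20 + 49)² = 29² = 841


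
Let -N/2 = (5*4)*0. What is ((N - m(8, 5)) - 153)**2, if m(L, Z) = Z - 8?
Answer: 22500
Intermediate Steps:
N = 0 (N = -2*5*4*0 = -40*0 = -2*0 = 0)
m(L, Z) = -8 + Z
((N - m(8, 5)) - 153)**2 = ((0 - (-8 + 5)) - 153)**2 = ((0 - 1*(-3)) - 153)**2 = ((0 + 3) - 153)**2 = (3 - 153)**2 = (-150)**2 = 22500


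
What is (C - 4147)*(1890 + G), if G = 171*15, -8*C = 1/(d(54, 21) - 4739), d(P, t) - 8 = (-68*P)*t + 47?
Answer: -1099033958475/59488 ≈ -1.8475e+7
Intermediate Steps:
d(P, t) = 55 - 68*P*t (d(P, t) = 8 + ((-68*P)*t + 47) = 8 + (-68*P*t + 47) = 8 + (47 - 68*P*t) = 55 - 68*P*t)
C = 1/654368 (C = -1/(8*((55 - 68*54*21) - 4739)) = -1/(8*((55 - 77112) - 4739)) = -1/(8*(-77057 - 4739)) = -⅛/(-81796) = -⅛*(-1/81796) = 1/654368 ≈ 1.5282e-6)
G = 2565
(C - 4147)*(1890 + G) = (1/654368 - 4147)*(1890 + 2565) = -2713664095/654368*4455 = -1099033958475/59488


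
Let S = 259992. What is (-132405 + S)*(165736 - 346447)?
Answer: -23056374357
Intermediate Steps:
(-132405 + S)*(165736 - 346447) = (-132405 + 259992)*(165736 - 346447) = 127587*(-180711) = -23056374357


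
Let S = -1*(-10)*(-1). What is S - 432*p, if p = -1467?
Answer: 633734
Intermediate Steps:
S = -10 (S = 10*(-1) = -10)
S - 432*p = -10 - 432*(-1467) = -10 + 633744 = 633734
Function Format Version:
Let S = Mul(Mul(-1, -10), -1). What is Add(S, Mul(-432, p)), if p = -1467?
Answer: 633734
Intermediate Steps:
S = -10 (S = Mul(10, -1) = -10)
Add(S, Mul(-432, p)) = Add(-10, Mul(-432, -1467)) = Add(-10, 633744) = 633734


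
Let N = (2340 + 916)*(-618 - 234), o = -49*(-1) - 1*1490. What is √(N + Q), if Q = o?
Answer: I*√2775553 ≈ 1666.0*I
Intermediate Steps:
o = -1441 (o = 49 - 1490 = -1441)
Q = -1441
N = -2774112 (N = 3256*(-852) = -2774112)
√(N + Q) = √(-2774112 - 1441) = √(-2775553) = I*√2775553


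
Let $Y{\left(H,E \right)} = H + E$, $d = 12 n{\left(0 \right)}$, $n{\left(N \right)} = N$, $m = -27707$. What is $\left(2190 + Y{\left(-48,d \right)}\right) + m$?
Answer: $-25565$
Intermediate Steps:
$d = 0$ ($d = 12 \cdot 0 = 0$)
$Y{\left(H,E \right)} = E + H$
$\left(2190 + Y{\left(-48,d \right)}\right) + m = \left(2190 + \left(0 - 48\right)\right) - 27707 = \left(2190 - 48\right) - 27707 = 2142 - 27707 = -25565$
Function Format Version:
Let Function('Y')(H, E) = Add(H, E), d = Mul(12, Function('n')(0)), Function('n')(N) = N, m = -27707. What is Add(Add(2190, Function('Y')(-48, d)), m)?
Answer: -25565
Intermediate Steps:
d = 0 (d = Mul(12, 0) = 0)
Function('Y')(H, E) = Add(E, H)
Add(Add(2190, Function('Y')(-48, d)), m) = Add(Add(2190, Add(0, -48)), -27707) = Add(Add(2190, -48), -27707) = Add(2142, -27707) = -25565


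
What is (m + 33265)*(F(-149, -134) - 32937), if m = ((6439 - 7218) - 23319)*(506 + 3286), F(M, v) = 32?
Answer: 3005751679655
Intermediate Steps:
m = -91379616 (m = (-779 - 23319)*3792 = -24098*3792 = -91379616)
(m + 33265)*(F(-149, -134) - 32937) = (-91379616 + 33265)*(32 - 32937) = -91346351*(-32905) = 3005751679655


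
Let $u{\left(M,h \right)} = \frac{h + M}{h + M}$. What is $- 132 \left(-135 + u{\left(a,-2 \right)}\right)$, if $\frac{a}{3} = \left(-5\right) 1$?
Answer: $17688$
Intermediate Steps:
$a = -15$ ($a = 3 \left(\left(-5\right) 1\right) = 3 \left(-5\right) = -15$)
$u{\left(M,h \right)} = 1$ ($u{\left(M,h \right)} = \frac{M + h}{M + h} = 1$)
$- 132 \left(-135 + u{\left(a,-2 \right)}\right) = - 132 \left(-135 + 1\right) = \left(-132\right) \left(-134\right) = 17688$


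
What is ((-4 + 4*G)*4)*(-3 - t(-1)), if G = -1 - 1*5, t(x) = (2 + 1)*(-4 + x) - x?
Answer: -1232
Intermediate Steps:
t(x) = -12 + 2*x (t(x) = 3*(-4 + x) - x = (-12 + 3*x) - x = -12 + 2*x)
G = -6 (G = -1 - 5 = -6)
((-4 + 4*G)*4)*(-3 - t(-1)) = ((-4 + 4*(-6))*4)*(-3 - (-12 + 2*(-1))) = ((-4 - 24)*4)*(-3 - (-12 - 2)) = (-28*4)*(-3 - 1*(-14)) = -112*(-3 + 14) = -112*11 = -1232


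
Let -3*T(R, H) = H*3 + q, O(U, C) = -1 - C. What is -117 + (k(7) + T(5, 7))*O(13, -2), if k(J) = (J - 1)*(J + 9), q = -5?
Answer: -79/3 ≈ -26.333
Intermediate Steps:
T(R, H) = 5/3 - H (T(R, H) = -(H*3 - 5)/3 = -(3*H - 5)/3 = -(-5 + 3*H)/3 = 5/3 - H)
k(J) = (-1 + J)*(9 + J)
-117 + (k(7) + T(5, 7))*O(13, -2) = -117 + ((-9 + 7² + 8*7) + (5/3 - 1*7))*(-1 - 1*(-2)) = -117 + ((-9 + 49 + 56) + (5/3 - 7))*(-1 + 2) = -117 + (96 - 16/3)*1 = -117 + (272/3)*1 = -117 + 272/3 = -79/3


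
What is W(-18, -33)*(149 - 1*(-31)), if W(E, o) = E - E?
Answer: 0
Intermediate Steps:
W(E, o) = 0
W(-18, -33)*(149 - 1*(-31)) = 0*(149 - 1*(-31)) = 0*(149 + 31) = 0*180 = 0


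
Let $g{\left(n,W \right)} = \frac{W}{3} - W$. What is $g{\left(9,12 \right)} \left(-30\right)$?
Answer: $240$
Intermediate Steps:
$g{\left(n,W \right)} = - \frac{2 W}{3}$ ($g{\left(n,W \right)} = W \frac{1}{3} - W = \frac{W}{3} - W = - \frac{2 W}{3}$)
$g{\left(9,12 \right)} \left(-30\right) = \left(- \frac{2}{3}\right) 12 \left(-30\right) = \left(-8\right) \left(-30\right) = 240$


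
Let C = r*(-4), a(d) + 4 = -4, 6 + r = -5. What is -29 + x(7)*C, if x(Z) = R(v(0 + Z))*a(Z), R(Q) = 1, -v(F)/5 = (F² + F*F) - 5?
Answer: -381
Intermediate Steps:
r = -11 (r = -6 - 5 = -11)
a(d) = -8 (a(d) = -4 - 4 = -8)
C = 44 (C = -11*(-4) = 44)
v(F) = 25 - 10*F² (v(F) = -5*((F² + F*F) - 5) = -5*((F² + F²) - 5) = -5*(2*F² - 5) = -5*(-5 + 2*F²) = 25 - 10*F²)
x(Z) = -8 (x(Z) = 1*(-8) = -8)
-29 + x(7)*C = -29 - 8*44 = -29 - 352 = -381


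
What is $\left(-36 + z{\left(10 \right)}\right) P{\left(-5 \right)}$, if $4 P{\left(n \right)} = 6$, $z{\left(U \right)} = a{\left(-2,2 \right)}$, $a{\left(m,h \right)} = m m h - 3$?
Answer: $- \frac{93}{2} \approx -46.5$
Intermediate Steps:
$a{\left(m,h \right)} = -3 + h m^{2}$ ($a{\left(m,h \right)} = m^{2} h - 3 = h m^{2} - 3 = -3 + h m^{2}$)
$z{\left(U \right)} = 5$ ($z{\left(U \right)} = -3 + 2 \left(-2\right)^{2} = -3 + 2 \cdot 4 = -3 + 8 = 5$)
$P{\left(n \right)} = \frac{3}{2}$ ($P{\left(n \right)} = \frac{1}{4} \cdot 6 = \frac{3}{2}$)
$\left(-36 + z{\left(10 \right)}\right) P{\left(-5 \right)} = \left(-36 + 5\right) \frac{3}{2} = \left(-31\right) \frac{3}{2} = - \frac{93}{2}$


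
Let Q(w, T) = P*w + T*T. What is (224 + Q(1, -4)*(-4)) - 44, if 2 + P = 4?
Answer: 108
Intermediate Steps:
P = 2 (P = -2 + 4 = 2)
Q(w, T) = T² + 2*w (Q(w, T) = 2*w + T*T = 2*w + T² = T² + 2*w)
(224 + Q(1, -4)*(-4)) - 44 = (224 + ((-4)² + 2*1)*(-4)) - 44 = (224 + (16 + 2)*(-4)) - 44 = (224 + 18*(-4)) - 44 = (224 - 72) - 44 = 152 - 44 = 108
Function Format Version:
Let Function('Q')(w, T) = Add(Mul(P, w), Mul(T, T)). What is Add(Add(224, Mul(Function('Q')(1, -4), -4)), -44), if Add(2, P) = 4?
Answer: 108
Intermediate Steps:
P = 2 (P = Add(-2, 4) = 2)
Function('Q')(w, T) = Add(Pow(T, 2), Mul(2, w)) (Function('Q')(w, T) = Add(Mul(2, w), Mul(T, T)) = Add(Mul(2, w), Pow(T, 2)) = Add(Pow(T, 2), Mul(2, w)))
Add(Add(224, Mul(Function('Q')(1, -4), -4)), -44) = Add(Add(224, Mul(Add(Pow(-4, 2), Mul(2, 1)), -4)), -44) = Add(Add(224, Mul(Add(16, 2), -4)), -44) = Add(Add(224, Mul(18, -4)), -44) = Add(Add(224, -72), -44) = Add(152, -44) = 108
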